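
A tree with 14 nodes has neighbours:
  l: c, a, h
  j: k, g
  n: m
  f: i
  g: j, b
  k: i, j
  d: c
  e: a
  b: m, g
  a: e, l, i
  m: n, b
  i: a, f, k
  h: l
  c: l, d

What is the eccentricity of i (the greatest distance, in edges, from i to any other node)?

Distances from i peak at 6, attained at n.
i–k–j–g–b–m–n

6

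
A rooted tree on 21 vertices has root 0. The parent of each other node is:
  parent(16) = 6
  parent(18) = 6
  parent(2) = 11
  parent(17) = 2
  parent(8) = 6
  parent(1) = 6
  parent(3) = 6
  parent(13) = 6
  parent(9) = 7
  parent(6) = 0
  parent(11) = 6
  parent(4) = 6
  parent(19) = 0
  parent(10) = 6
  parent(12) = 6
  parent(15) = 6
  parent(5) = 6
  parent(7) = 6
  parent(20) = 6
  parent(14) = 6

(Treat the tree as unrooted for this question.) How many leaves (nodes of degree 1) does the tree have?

The leaves are 1, 3, 4, 5, 8, 9, 10, 12, 13, 14, 15, 16, 17, 18, 19, 20.
That is 16 leaves.

16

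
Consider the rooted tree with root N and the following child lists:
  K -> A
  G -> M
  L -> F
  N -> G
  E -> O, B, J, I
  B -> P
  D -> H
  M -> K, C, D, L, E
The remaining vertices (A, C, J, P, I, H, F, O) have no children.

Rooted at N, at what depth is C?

N–G–M–C — 3 edges.

3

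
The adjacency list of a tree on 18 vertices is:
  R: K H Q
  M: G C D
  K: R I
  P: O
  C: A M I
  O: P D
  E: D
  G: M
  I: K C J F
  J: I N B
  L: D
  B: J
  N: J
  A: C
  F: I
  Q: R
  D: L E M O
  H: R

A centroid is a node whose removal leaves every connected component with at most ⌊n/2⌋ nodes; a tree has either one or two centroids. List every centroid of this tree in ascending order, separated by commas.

Delete C: the remaining components have sizes 9, 7, 1. Max 9 ≤ 9, so C is a centroid.
Its neighbour I also leaves a largest component of size 9, so both are centroids.

C, I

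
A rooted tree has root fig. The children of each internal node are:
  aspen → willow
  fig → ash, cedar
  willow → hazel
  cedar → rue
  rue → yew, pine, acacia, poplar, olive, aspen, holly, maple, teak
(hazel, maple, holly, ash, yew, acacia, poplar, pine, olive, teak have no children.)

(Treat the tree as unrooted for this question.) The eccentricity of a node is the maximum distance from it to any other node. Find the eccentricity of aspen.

4

A farthest node from aspen is ash.
The path aspen – rue – cedar – fig – ash has 4 edges.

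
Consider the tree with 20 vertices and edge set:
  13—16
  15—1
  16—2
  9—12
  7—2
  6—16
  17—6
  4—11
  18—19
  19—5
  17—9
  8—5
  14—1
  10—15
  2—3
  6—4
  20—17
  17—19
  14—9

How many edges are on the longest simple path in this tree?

BFS from 7 reaches 10 last, at distance 9; BFS from 10 confirms no node is farther.
Path: 7-2-16-6-17-9-14-1-15-10.

9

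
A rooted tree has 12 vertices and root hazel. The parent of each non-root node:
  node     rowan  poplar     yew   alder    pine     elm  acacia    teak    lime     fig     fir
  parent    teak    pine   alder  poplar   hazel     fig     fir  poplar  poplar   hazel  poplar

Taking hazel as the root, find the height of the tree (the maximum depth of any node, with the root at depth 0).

4

A deepest node is rowan, reached by hazel – pine – poplar – teak – rowan.
That path has 4 edges, so the height is 4.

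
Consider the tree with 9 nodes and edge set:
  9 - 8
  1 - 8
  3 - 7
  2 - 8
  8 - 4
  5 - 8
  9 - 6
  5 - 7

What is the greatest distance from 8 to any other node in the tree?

The node farthest from 8 is 3, via 8-5-7-3 — 3 edges.

3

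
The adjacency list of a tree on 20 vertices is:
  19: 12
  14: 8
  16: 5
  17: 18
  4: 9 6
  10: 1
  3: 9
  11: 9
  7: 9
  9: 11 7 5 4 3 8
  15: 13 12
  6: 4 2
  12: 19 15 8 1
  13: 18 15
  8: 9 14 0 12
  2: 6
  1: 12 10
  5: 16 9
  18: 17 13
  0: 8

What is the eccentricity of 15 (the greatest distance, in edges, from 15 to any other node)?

6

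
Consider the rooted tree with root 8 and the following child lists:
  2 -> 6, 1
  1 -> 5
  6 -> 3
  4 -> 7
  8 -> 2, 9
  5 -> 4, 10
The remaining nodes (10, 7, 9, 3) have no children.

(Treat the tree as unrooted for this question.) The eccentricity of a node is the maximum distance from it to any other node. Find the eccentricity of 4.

5

A farthest node from 4 is 3 (9 also at distance 5).
The path 4 – 5 – 1 – 2 – 6 – 3 has 5 edges.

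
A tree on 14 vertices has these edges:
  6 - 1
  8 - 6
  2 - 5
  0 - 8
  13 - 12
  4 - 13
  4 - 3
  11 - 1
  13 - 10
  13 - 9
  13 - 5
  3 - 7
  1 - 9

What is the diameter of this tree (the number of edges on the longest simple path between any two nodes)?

A longest path is 7–3–4–13–9–1–6–8–0, with 8 edges.

8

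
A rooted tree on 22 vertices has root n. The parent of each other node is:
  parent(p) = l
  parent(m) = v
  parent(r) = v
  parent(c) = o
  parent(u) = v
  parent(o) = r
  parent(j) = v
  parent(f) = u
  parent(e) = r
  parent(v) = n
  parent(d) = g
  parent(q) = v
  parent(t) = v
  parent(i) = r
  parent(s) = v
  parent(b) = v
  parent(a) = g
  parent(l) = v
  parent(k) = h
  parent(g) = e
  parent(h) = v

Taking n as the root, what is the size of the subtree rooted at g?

The subtree rooted at g contains: g, d, a — 3 nodes.

3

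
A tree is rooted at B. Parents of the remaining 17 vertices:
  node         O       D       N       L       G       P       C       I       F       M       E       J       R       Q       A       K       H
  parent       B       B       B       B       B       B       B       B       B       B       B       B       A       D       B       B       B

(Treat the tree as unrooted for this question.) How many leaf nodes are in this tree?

The leaves are C, E, F, G, H, I, J, K, L, M, N, O, P, Q, R.
That is 15 leaves.

15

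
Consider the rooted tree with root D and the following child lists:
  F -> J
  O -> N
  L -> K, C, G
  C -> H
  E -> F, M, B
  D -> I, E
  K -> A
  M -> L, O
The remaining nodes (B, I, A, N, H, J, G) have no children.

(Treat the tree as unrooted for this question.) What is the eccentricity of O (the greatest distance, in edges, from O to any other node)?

4

A farthest node from O is I (A, J, H also at distance 4).
The path O – M – E – D – I has 4 edges.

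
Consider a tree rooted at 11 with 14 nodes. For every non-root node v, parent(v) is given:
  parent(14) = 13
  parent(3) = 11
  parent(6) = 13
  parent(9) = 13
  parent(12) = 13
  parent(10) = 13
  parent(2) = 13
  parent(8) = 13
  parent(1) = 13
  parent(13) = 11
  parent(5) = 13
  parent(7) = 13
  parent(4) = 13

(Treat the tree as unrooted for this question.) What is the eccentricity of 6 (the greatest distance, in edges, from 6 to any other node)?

A farthest node from 6 is 3.
The path 6 – 13 – 11 – 3 has 3 edges.

3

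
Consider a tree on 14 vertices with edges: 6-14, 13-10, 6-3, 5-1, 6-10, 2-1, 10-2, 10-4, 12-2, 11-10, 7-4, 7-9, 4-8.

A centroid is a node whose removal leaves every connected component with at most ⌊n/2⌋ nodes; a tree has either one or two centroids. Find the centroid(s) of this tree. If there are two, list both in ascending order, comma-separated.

10

Removing 10 splits the tree into components of sizes 4, 4, 3, 1, 1; the largest is 4 ≤ ⌊14/2⌋ = 7.
No neighbour of 10 does as well, so 10 is the unique centroid.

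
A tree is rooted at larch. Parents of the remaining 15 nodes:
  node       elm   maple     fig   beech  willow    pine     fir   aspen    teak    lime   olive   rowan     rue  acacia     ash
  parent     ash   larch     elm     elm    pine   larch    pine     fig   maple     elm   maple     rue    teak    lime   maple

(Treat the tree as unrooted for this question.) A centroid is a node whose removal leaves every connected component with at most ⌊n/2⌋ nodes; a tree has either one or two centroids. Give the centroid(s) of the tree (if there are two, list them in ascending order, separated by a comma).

maple

Removing maple splits the tree into components of sizes 7, 4, 3, 1; the largest is 7 ≤ ⌊16/2⌋ = 8.
No neighbour of maple does as well, so maple is the unique centroid.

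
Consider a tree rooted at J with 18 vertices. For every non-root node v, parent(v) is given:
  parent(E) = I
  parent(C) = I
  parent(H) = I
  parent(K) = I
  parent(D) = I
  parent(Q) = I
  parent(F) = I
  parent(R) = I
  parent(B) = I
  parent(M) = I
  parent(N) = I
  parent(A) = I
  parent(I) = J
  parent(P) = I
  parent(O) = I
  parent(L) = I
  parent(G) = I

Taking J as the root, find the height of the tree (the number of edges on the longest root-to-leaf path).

2

A deepest node is G, reached by J – I – G.
That path has 2 edges, so the height is 2.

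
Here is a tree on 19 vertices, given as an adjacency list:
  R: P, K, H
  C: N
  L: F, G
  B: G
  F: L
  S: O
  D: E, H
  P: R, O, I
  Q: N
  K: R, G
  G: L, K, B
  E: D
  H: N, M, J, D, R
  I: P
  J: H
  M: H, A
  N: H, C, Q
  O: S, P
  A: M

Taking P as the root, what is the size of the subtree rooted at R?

R's subtree: {R, H, K, N, M, D, J, G, Q, C, A, E, B, L, F}, size 15.

15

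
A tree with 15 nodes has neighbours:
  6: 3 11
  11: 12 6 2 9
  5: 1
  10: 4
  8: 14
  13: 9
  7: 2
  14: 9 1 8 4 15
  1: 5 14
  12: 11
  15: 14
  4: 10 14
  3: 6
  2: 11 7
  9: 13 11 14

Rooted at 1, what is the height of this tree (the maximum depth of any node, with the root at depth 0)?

5

A deepest node is 7, reached by 1-14-9-11-2-7.
That path has 5 edges, so the height is 5.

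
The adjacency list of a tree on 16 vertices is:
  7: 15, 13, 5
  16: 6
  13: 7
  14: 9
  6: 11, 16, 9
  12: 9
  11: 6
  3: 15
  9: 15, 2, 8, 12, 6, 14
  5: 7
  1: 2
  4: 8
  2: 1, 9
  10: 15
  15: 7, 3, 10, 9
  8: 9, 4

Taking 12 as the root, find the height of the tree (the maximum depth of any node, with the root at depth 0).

A deepest node is 13, reached by 12-9-15-7-13.
That path has 4 edges, so the height is 4.

4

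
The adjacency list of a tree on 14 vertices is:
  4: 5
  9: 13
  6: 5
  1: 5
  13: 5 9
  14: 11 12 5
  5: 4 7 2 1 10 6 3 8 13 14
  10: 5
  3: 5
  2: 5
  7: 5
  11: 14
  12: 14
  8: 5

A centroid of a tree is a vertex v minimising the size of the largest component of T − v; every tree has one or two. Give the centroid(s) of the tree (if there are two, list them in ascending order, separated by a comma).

5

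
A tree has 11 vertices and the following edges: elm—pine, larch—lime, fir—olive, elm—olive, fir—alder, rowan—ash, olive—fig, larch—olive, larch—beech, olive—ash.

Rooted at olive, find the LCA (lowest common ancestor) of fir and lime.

olive

Ancestors of fir (toward the root): fir, olive.
Ancestors of lime: lime, larch, olive.
The deepest node appearing in both lists is olive.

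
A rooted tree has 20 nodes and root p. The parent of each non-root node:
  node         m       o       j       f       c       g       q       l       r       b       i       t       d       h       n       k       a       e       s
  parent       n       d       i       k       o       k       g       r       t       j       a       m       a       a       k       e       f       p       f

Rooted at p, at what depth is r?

Climbing from r to the root: r–t–m–n–k–e–p. That's 6 steps.

6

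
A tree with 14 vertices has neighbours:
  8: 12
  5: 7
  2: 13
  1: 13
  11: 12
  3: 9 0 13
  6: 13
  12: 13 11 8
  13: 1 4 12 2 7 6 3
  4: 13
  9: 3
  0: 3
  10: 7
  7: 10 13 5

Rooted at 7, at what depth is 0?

7 → 13 → 3 → 0 — 3 edges.

3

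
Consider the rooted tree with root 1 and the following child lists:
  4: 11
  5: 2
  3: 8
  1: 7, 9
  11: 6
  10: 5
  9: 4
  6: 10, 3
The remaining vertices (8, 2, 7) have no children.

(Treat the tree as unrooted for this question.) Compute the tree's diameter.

8

BFS from 2 reaches 7 last, at distance 8; BFS from 7 confirms no node is farther.
Path: 2-5-10-6-11-4-9-1-7.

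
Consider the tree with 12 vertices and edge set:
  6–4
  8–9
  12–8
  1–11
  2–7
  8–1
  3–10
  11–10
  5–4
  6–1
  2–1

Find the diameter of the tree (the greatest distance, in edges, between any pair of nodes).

6

Starting from 5, a farthest node is 3 at distance 6.
One longest path: 5 - 4 - 6 - 1 - 11 - 10 - 3.
So the diameter is 6.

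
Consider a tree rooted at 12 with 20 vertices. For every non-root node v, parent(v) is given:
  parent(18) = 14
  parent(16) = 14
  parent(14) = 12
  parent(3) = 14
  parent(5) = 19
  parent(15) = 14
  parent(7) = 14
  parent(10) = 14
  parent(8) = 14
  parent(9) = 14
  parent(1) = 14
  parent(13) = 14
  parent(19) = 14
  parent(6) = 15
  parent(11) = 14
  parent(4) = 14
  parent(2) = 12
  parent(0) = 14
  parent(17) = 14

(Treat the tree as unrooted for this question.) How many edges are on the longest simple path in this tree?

A longest path is 6–15–14–19–5, with 4 edges.

4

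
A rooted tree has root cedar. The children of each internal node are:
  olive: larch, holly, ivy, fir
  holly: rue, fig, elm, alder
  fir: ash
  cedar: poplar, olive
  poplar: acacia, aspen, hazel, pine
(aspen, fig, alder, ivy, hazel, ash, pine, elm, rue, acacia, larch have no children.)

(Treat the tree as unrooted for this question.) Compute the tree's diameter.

5

A longest path is acacia – poplar – cedar – olive – holly – rue, with 5 edges.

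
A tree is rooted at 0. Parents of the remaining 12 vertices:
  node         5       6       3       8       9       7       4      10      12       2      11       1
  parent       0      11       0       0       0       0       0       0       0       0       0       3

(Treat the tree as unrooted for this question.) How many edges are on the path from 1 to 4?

Walking from 1: 1–3–0–4. Length 3.

3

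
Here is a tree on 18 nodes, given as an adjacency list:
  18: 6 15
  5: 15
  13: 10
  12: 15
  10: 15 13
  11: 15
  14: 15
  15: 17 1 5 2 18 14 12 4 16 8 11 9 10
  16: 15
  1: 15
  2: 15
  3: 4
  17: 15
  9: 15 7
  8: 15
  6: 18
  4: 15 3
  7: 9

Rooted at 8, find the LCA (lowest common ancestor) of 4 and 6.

4's ancestor chain is 4, 15, 8 and 6's is 6, 18, 15, 8; they first meet at 15.

15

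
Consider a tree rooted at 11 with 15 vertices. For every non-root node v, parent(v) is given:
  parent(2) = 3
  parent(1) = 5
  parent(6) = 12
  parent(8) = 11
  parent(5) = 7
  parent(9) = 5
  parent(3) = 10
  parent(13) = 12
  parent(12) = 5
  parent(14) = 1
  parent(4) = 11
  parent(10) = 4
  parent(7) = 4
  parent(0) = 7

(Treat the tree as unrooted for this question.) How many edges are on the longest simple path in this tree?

7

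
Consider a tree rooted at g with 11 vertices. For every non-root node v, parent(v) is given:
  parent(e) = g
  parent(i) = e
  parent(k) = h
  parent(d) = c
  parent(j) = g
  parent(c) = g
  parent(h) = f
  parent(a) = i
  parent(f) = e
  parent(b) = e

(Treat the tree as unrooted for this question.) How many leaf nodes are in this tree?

Exactly 5 nodes have a single neighbour: a, b, d, j, k.

5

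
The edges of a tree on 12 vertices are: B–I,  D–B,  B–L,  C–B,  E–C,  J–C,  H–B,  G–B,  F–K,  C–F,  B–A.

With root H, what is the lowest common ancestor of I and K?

B

I's ancestor chain is I, B, H and K's is K, F, C, B, H; they first meet at B.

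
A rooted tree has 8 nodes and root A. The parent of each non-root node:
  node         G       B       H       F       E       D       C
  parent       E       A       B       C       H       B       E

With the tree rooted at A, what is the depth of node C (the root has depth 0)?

A → B → H → E → C — 4 edges.

4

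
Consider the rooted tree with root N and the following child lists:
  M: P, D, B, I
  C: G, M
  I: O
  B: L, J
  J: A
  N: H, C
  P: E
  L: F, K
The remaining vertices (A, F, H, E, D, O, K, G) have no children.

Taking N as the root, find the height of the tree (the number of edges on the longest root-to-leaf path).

5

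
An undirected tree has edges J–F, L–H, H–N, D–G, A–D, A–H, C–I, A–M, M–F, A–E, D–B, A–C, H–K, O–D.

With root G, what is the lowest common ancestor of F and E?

A

F's ancestor chain is F, M, A, D, G and E's is E, A, D, G; they first meet at A.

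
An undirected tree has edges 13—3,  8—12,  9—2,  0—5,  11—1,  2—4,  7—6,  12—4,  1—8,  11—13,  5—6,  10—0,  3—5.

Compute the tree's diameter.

11

BFS from 9 reaches 10 last, at distance 11; BFS from 10 confirms no node is farther.
Path: 9 - 2 - 4 - 12 - 8 - 1 - 11 - 13 - 3 - 5 - 0 - 10.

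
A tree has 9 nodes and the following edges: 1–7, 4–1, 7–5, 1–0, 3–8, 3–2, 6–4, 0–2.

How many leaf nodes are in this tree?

3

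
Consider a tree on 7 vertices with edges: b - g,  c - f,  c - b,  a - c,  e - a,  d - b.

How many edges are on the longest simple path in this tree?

BFS from e reaches d last, at distance 4; BFS from d confirms no node is farther.
Path: e–a–c–b–d.

4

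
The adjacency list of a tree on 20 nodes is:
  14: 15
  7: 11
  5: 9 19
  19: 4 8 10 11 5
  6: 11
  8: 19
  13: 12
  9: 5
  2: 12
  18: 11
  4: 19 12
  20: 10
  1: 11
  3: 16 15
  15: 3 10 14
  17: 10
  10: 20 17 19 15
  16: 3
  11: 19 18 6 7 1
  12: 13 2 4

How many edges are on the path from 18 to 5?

3

Walking from 18: 18 - 11 - 19 - 5. Length 3.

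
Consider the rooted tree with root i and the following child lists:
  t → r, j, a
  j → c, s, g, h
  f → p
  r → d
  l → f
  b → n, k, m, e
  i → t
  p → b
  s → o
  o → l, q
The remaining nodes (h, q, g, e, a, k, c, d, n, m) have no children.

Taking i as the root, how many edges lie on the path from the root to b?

8

Climbing from b to the root: b–p–f–l–o–s–j–t–i. That's 8 steps.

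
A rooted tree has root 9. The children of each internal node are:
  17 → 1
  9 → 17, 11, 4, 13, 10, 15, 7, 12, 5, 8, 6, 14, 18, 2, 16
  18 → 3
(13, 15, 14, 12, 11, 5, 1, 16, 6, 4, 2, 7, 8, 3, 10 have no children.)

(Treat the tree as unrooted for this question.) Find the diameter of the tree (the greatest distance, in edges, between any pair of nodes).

A longest path is 3-18-9-17-1, with 4 edges.

4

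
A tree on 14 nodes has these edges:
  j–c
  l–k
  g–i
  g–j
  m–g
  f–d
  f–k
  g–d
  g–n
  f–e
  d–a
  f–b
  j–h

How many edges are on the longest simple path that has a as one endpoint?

The node farthest from a is c (h, l also at distance 4), via a-d-g-j-c — 4 edges.

4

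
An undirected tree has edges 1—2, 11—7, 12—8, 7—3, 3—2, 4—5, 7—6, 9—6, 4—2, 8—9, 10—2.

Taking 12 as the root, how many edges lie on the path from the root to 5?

8

12 → 8 → 9 → 6 → 7 → 3 → 2 → 4 → 5 — 8 edges.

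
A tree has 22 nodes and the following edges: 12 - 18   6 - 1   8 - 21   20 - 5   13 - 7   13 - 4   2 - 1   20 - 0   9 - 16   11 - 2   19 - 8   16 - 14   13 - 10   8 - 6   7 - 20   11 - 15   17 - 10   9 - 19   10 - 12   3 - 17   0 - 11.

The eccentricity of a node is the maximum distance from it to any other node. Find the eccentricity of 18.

Distances from 18 peak at 15, attained at 14.
18-12-10-13-7-20-0-11-2-1-6-8-19-9-16-14

15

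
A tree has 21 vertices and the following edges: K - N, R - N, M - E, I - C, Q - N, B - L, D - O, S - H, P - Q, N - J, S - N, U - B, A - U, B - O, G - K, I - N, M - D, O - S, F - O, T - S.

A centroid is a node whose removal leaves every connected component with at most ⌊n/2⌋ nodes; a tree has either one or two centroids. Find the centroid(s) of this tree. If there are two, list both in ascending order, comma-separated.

If S is removed the pieces have sizes 9, 9, 1, 1, all ≤ ⌊21/2⌋ = 10.
Every other node leaves some component of size > 10, so the centroid is unique.

S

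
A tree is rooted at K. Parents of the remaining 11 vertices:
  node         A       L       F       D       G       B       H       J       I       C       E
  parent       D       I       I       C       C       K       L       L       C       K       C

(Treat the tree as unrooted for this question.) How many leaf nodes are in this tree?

7

Exactly 7 nodes have a single neighbour: A, B, E, F, G, H, J.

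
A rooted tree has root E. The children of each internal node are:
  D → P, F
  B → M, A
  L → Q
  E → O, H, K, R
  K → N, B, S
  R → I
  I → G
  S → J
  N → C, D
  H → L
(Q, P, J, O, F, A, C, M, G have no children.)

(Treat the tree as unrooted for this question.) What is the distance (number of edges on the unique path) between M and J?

4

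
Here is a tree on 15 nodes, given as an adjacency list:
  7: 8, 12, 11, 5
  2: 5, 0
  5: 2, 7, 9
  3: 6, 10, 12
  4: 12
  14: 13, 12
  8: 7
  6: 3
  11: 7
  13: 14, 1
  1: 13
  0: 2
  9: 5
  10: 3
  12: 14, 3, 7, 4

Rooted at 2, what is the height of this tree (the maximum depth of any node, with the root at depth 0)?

6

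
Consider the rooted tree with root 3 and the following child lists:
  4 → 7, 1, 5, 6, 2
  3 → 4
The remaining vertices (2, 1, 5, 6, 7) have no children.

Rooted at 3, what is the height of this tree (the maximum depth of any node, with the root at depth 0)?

2

6 sits deepest: 3–4–6 — 2 edges from the root.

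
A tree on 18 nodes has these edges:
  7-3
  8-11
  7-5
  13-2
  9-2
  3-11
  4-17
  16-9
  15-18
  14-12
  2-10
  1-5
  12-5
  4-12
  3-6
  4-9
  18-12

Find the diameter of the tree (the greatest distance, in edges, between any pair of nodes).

BFS from 8 reaches 10 last, at distance 9; BFS from 10 confirms no node is farther.
Path: 8 - 11 - 3 - 7 - 5 - 12 - 4 - 9 - 2 - 10.

9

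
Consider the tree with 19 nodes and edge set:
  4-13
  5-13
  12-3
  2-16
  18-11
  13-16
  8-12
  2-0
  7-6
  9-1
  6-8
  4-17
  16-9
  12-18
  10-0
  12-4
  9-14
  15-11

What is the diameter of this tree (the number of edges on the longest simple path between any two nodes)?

Starting from 15, a farthest node is 10 at distance 9.
One longest path: 15 - 11 - 18 - 12 - 4 - 13 - 16 - 2 - 0 - 10.
So the diameter is 9.

9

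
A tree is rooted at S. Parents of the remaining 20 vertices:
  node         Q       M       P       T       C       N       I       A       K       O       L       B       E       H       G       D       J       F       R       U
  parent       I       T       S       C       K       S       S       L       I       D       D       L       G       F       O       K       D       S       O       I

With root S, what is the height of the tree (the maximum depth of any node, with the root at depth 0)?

6

The longest root-to-leaf path is S–I–K–D–O–G–E (6 edges).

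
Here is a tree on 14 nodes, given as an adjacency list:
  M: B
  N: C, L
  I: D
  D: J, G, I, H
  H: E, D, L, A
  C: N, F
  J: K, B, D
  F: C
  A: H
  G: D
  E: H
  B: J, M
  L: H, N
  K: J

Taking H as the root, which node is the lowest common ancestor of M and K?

Path M→root: M B J D H; path K→root: K J D H.
First common node: J.

J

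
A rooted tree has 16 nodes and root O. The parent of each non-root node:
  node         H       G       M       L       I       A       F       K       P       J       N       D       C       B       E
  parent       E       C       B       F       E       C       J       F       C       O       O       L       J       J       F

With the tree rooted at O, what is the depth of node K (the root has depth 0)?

3

Climbing from K to the root: K – F – J – O. That's 3 steps.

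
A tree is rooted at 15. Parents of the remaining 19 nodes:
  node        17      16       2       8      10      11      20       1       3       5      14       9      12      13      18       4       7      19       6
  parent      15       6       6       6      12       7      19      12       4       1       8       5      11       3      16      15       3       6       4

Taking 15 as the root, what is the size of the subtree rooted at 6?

8

Descendants of 6 (including itself): 6, 16, 19, 8, 2, 18, 20, 14. That's 8.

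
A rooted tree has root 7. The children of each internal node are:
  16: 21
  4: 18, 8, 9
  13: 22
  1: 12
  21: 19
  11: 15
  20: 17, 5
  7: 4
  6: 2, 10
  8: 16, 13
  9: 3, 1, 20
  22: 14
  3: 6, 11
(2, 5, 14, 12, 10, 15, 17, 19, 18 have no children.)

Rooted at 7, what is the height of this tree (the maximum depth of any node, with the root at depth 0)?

A deepest node is 2, reached by 7–4–9–3–6–2.
That path has 5 edges, so the height is 5.

5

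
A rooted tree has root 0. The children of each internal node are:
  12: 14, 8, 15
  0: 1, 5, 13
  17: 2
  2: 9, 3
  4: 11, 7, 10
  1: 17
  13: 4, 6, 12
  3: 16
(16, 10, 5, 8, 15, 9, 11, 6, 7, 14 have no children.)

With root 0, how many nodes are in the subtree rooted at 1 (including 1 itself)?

Descendants of 1 (including itself): 1, 17, 2, 3, 9, 16. That's 6.

6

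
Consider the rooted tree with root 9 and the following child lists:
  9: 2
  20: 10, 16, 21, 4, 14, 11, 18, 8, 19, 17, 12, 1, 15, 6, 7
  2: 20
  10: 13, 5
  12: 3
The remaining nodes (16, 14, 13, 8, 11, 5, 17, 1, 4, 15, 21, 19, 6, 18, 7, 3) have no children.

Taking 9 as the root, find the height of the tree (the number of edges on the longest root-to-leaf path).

5 sits deepest: 9–2–20–10–5 — 4 edges from the root.

4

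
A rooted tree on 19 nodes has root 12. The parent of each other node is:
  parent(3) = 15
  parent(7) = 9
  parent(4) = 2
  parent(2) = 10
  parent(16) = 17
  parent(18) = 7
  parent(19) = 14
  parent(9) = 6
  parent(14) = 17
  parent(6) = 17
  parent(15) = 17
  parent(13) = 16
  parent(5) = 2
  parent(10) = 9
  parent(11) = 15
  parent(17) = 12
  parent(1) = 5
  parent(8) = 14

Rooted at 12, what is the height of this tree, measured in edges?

The longest root-to-leaf path is 12-17-6-9-10-2-5-1 (7 edges).

7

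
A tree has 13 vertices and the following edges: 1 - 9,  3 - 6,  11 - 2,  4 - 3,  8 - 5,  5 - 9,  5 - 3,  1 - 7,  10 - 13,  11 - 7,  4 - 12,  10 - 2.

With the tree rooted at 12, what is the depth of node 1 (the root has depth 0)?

5

Path from 12 to 1: 12 → 4 → 3 → 5 → 9 → 1, which has 5 edges.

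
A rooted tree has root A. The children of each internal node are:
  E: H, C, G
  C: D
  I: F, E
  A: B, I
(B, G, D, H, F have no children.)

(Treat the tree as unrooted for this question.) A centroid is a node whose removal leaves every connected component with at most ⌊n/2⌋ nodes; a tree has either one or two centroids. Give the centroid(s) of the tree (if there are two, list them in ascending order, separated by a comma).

Removing E splits the tree into components of sizes 4, 2, 1, 1; the largest is 4 ≤ ⌊9/2⌋ = 4.
No neighbour of E does as well, so E is the unique centroid.

E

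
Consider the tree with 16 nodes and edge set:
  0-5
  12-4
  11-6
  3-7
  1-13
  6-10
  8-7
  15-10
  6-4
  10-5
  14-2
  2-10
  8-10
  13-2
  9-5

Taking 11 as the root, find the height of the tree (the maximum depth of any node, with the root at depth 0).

5

A deepest node is 1, reached by 11-6-10-2-13-1.
That path has 5 edges, so the height is 5.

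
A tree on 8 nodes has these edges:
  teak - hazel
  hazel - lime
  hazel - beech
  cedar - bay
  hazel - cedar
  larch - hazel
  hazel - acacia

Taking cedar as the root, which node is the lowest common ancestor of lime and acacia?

hazel

Ancestors of lime (toward the root): lime, hazel, cedar.
Ancestors of acacia: acacia, hazel, cedar.
The deepest node appearing in both lists is hazel.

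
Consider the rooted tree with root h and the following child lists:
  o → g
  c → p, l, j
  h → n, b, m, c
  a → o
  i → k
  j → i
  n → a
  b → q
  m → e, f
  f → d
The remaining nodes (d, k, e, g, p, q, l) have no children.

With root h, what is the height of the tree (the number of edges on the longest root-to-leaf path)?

4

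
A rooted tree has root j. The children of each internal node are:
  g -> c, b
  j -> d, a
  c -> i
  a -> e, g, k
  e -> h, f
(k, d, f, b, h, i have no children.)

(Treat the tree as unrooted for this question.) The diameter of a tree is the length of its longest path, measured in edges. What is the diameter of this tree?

Starting from i, a farthest node is h at distance 5.
One longest path: i – c – g – a – e – h.
So the diameter is 5.

5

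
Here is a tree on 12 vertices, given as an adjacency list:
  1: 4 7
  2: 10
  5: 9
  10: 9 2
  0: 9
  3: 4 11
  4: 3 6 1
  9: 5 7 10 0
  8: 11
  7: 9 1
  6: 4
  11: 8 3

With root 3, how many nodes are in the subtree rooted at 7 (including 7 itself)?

6

Descendants of 7 (including itself): 7, 9, 5, 0, 10, 2. That's 6.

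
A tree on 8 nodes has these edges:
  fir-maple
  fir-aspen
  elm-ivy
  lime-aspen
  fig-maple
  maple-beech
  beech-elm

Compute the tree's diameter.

6

Starting from ivy, a farthest node is lime at distance 6.
One longest path: ivy - elm - beech - maple - fir - aspen - lime.
So the diameter is 6.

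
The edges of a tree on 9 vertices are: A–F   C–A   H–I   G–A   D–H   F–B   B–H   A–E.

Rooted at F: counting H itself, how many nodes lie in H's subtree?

3

The subtree rooted at H contains: H, I, D — 3 nodes.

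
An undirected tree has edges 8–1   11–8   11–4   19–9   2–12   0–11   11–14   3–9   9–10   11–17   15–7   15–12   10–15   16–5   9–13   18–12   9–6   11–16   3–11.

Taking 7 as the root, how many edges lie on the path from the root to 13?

7 – 15 – 10 – 9 – 13 — 4 edges.

4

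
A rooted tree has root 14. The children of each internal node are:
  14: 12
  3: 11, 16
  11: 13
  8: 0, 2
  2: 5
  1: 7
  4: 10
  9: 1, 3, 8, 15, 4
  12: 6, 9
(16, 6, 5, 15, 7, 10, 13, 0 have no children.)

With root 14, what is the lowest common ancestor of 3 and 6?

Ancestors of 3 (toward the root): 3, 9, 12, 14.
Ancestors of 6: 6, 12, 14.
The deepest node appearing in both lists is 12.

12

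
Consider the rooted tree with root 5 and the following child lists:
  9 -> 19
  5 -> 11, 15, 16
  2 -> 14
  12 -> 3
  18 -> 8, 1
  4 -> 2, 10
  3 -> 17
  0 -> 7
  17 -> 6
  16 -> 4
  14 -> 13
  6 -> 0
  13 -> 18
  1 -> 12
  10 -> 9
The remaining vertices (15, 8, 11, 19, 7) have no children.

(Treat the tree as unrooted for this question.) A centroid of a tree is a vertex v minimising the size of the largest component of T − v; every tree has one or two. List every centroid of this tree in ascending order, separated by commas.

13, 14

Removing 13 splits the tree into components of sizes 10, 9; the largest is 10 ≤ ⌊20/2⌋ = 10.
14 is adjacent to 13 and is also a centroid (the largest component after removing it is likewise 10).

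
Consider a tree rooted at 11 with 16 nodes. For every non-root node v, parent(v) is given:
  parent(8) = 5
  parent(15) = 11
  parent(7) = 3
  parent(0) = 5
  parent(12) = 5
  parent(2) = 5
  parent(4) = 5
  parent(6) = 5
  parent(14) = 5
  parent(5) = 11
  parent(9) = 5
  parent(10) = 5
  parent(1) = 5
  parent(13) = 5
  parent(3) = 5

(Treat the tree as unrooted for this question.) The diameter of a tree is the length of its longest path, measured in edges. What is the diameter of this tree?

A longest path is 15 - 11 - 5 - 3 - 7, with 4 edges.

4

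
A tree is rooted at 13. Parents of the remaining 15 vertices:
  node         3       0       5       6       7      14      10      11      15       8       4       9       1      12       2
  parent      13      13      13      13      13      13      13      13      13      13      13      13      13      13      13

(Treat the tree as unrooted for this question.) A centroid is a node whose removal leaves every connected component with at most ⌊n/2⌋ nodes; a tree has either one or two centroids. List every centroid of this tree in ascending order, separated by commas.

Delete 13: the remaining components have sizes 1, 1, 1, 1, 1, 1, 1, 1, 1, 1, 1, 1, 1, 1, 1. Max 1 ≤ 8, so 13 is a centroid.
No neighbour of 13 does as well, so 13 is the unique centroid.

13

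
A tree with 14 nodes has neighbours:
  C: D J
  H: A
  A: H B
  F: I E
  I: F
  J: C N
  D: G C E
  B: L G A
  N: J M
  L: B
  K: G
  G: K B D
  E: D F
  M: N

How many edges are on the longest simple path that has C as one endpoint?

Distances from C peak at 5, attained at H.
C–D–G–B–A–H

5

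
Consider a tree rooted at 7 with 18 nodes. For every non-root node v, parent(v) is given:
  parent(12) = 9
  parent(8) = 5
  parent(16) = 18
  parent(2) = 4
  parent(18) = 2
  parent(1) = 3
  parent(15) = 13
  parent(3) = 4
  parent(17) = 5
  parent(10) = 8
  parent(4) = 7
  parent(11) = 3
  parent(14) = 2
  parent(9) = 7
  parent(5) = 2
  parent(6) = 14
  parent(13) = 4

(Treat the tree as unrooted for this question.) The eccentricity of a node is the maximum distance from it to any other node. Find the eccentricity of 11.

6

Distances from 11 peak at 6, attained at 10.
11-3-4-2-5-8-10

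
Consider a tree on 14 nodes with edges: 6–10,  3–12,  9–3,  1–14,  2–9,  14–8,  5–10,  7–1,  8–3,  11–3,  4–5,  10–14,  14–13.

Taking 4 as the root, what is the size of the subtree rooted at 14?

10

Descendants of 14 (including itself): 14, 8, 1, 13, 3, 7, 12, 11, 9, 2. That's 10.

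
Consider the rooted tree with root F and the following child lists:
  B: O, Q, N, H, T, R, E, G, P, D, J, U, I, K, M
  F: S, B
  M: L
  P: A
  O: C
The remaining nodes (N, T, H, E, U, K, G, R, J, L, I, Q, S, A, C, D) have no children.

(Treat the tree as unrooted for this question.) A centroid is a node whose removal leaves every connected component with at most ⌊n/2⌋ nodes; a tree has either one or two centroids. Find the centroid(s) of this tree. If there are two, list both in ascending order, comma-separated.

B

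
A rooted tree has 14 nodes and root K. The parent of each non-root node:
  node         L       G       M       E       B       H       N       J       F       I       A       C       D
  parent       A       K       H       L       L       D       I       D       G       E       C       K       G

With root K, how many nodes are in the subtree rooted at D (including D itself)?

4

Descendants of D (including itself): D, H, J, M. That's 4.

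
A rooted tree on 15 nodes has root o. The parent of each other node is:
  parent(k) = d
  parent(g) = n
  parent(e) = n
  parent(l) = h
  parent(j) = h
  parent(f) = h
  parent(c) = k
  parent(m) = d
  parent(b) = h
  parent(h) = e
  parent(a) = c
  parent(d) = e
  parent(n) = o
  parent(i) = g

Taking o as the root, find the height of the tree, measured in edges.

6

A deepest node is a, reached by o → n → e → d → k → c → a.
That path has 6 edges, so the height is 6.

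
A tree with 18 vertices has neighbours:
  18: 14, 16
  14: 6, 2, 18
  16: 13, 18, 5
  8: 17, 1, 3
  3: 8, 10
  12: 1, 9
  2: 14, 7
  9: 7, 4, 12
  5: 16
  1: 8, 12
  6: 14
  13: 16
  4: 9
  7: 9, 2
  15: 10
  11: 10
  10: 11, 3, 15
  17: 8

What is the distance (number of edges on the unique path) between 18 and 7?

3

Walking from 18: 18 - 14 - 2 - 7. Length 3.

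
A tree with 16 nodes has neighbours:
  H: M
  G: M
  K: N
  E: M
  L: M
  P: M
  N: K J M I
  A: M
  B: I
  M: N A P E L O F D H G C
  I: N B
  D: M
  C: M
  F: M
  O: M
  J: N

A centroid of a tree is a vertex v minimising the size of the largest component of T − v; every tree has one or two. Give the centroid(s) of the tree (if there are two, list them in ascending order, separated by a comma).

M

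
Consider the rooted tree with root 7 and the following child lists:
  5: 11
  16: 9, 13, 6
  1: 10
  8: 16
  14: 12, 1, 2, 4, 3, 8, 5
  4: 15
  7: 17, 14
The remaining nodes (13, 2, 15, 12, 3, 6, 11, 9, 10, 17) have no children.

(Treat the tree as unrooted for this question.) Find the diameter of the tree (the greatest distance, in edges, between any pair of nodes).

5

Starting from 6, a farthest node is 15 at distance 5.
One longest path: 6 - 16 - 8 - 14 - 4 - 15.
So the diameter is 5.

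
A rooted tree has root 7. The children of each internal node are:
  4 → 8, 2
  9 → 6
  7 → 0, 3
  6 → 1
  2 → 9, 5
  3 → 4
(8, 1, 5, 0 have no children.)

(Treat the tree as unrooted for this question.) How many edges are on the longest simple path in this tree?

BFS from 1 reaches 0 last, at distance 7; BFS from 0 confirms no node is farther.
Path: 1 – 6 – 9 – 2 – 4 – 3 – 7 – 0.

7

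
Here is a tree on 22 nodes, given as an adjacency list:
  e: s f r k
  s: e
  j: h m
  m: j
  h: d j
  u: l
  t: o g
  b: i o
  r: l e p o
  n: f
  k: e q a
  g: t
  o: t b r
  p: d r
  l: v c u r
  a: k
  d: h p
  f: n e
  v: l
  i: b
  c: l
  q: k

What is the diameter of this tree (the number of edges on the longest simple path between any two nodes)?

8

A longest path is m–j–h–d–p–r–e–f–n, with 8 edges.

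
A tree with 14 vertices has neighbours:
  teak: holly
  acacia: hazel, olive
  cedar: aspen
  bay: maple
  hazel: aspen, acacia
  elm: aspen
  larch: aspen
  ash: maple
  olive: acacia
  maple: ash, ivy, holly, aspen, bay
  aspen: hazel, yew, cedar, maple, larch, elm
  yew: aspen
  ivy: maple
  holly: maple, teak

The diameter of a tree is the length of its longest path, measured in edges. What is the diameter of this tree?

6

Starting from olive, a farthest node is teak at distance 6.
One longest path: olive–acacia–hazel–aspen–maple–holly–teak.
So the diameter is 6.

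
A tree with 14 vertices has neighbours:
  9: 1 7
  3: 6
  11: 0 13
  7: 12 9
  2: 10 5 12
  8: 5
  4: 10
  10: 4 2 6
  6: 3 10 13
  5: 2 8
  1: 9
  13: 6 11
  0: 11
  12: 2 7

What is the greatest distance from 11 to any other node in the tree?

8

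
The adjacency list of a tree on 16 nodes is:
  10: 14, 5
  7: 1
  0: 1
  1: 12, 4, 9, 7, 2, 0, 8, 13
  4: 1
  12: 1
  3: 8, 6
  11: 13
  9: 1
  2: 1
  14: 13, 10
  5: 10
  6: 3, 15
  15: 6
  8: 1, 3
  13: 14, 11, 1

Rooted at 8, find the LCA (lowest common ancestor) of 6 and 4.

8

Path 6→root: 6 3 8; path 4→root: 4 1 8.
First common node: 8.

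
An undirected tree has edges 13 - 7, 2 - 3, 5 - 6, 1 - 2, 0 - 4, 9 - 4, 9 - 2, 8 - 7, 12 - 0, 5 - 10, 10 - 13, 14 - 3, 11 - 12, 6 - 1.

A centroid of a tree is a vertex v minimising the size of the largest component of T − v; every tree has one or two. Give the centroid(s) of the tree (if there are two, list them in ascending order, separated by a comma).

Delete 2: the remaining components have sizes 7, 5, 2. Max 7 ≤ 7, so 2 is a centroid.
Every other node leaves some component of size > 7, so the centroid is unique.

2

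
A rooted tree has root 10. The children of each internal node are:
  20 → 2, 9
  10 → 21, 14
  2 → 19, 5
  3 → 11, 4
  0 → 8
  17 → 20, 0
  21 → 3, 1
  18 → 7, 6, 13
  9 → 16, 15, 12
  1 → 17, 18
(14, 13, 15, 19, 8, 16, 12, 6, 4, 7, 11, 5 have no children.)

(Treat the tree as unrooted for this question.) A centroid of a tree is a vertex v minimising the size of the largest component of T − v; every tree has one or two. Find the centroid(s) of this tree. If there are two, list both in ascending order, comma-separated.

1, 17

If 17 is removed the pieces have sizes 11, 8, 2, all ≤ ⌊22/2⌋ = 11.
1 is adjacent to 17 and is also a centroid (the largest component after removing it is likewise 11).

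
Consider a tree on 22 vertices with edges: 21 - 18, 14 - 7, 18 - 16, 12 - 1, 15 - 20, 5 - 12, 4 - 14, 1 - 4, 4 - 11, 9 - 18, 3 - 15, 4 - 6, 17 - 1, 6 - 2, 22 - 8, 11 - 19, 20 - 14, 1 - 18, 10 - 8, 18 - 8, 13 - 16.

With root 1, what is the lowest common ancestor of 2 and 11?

Ancestors of 2 (toward the root): 2, 6, 4, 1.
Ancestors of 11: 11, 4, 1.
The deepest node appearing in both lists is 4.

4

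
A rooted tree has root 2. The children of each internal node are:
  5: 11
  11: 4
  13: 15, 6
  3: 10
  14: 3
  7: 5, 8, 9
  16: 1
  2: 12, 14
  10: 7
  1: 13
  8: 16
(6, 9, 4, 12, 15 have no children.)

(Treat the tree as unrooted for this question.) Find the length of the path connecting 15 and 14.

The path is 15–13–1–16–8–7–10–3–14, which has 8 edges.

8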